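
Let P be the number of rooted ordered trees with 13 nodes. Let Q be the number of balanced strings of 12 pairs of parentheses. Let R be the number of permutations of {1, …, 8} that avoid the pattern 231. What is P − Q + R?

Rooted ordered (plane) trees on m nodes have m−1 edges and are counted by C_{m−1}; m = 13 gives C_12. So P = C_12 = 208012.
With 12 pairs the number of balanced bracket strings is the Catalan number C_12. So Q = C_12 = 208012.
For any fixed pattern of length 3, the pattern-avoiding permutations of [8] number C_8. So R = C_8 = 1430.
P − Q + R = 208012 − 208012 + 1430 = 1430.

1430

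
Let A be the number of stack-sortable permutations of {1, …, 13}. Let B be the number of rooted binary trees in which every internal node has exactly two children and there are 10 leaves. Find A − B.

By Knuth's characterisation, the stack-sortable permutations of length 13 are the 231-avoiders, numbering C_13. So A = C_13 = 742900.
A full binary tree with L leaves has L−1 internal nodes and is counted by C_{L−1}; L = 10 gives C_9. So B = C_9 = 4862.
A − B = 742900 − 4862 = 738038.

738038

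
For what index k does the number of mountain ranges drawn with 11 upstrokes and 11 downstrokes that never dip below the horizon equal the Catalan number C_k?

Dyck paths of semilength n (length 2n) are counted by C_n; here n = 11.

11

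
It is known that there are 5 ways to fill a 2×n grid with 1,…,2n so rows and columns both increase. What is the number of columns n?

Standard Young tableaux of shape 2×n are counted by C_n. The Catalan number equal to 5 is C_3.

3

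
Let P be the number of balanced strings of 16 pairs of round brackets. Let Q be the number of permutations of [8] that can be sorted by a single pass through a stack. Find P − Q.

35356240

A balanced arrangement of 16 bracket pairs is a Dyck word of semilength 16, so the count is C_16. So P = C_16 = 35357670.
By Knuth's characterisation, the stack-sortable permutations of length 8 are the 231-avoiders, numbering C_8. So Q = C_8 = 1430.
P − Q = 35357670 − 1430 = 35356240.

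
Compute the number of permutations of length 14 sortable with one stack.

2674440

By Knuth's characterisation, the stack-sortable permutations of length 14 are the 231-avoiders, numbering C_14.
C_14 = C(28,14)/15 = 40116600/15 = 2674440.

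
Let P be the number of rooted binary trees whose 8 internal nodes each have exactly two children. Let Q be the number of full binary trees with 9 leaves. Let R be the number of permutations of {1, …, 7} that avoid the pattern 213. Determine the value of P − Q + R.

Full binary trees with n internal nodes are counted by C_n; here n = 8. So P = C_8 = 1430.
A full binary tree with L leaves has L−1 internal nodes and is counted by C_{L−1}; L = 9 gives C_8. So Q = C_8 = 1430.
For any fixed pattern of length 3, the pattern-avoiding permutations of [7] number C_7. So R = C_7 = 429.
P − Q + R = 1430 − 1430 + 429 = 429.

429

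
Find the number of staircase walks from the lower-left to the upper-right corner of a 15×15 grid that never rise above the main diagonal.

9694845

Monotone paths in an n×n grid that stay weakly below the diagonal are counted by C_n; here n = 15.
C_15 = C(30,15)/16 = 155117520/16 = 9694845.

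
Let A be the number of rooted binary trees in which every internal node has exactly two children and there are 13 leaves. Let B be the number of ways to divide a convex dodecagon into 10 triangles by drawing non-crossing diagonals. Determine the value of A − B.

191216

A full binary tree with L leaves has L−1 internal nodes and is counted by C_{L−1}; L = 13 gives C_12. So A = C_12 = 208012.
The number of triangulations of a 12-gon is the Catalan number C_10 (index = sides − 2). So B = C_10 = 16796.
A − B = 208012 − 16796 = 191216.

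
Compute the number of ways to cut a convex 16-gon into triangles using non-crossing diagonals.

A convex 16-gon is triangulated into 14 triangles, and the number of such triangulations is the Catalan number C_{16−2} = C_14.
C_14 = C(28,14)/15 = 40116600/15 = 2674440.

2674440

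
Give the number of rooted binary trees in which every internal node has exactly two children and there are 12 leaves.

Full binary trees with 12 leaves have 12−1 = 11 internal nodes, so there are C_11 of them.
C_11 = 58786.

58786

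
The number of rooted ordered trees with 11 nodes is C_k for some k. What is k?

10

A rooted plane tree on 11 nodes has 10 edges, and such trees are counted by C_10.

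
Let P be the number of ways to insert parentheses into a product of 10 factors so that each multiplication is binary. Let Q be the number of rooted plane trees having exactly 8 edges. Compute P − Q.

Parenthesizations of m factors correspond to full binary trees with m leaves, counted by C_{m−1}; m = 10 gives C_9. So P = C_9 = 4862.
Rooted ordered trees with n edges are counted by C_n; here n = 8. So Q = C_8 = 1430.
P − Q = 4862 − 1430 = 3432.

3432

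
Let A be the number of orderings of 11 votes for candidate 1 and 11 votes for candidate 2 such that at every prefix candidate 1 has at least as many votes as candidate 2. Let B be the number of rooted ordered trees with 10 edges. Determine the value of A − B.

Ballot sequences with n votes each where one side never trails are Dyck words, counted by C_n; here n = 11. So A = C_11 = 58786.
Rooted ordered trees with n edges are counted by C_n; here n = 10. So B = C_10 = 16796.
A − B = 58786 − 16796 = 41990.

41990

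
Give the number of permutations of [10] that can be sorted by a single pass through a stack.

By Knuth's characterisation, the stack-sortable permutations of length 10 are the 231-avoiders, numbering C_10.
C_10 = C_9 · 2(2·9+1)/(9+2) = 4862 · 38/11 = 16796.

16796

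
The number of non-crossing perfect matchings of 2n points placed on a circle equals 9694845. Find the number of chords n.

Non-crossing pairings of 2n points on a circle are counted by C_n. The Catalan number equal to 9694845 is C_15.

15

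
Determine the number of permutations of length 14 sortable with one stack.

2674440

By Knuth's characterisation, the stack-sortable permutations of length 14 are the 231-avoiders, numbering C_14.
C_14 = C(28,14)/15 = 40116600/15 = 2674440.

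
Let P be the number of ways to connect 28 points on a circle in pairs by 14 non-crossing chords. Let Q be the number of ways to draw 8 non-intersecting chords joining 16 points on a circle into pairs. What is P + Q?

2675870

Non-crossing perfect matchings of 2n points on a circle are counted by C_n; with 28 points, n = 14. So P = C_14 = 2674440.
Non-crossing perfect matchings of 2n points on a circle are counted by C_n; with 16 points, n = 8. So Q = C_8 = 1430.
P + Q = 2674440 + 1430 = 2675870.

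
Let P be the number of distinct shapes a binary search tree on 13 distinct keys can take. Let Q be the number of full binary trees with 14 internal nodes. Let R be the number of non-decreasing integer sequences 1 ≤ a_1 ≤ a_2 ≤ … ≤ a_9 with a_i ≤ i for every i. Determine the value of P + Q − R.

3412478

There are C_n binary search tree shapes on n keys; with n = 13 that is C_13. So P = C_13 = 742900.
Full binary trees with n internal nodes are counted by C_n; here n = 14. So Q = C_14 = 2674440.
Such sub-staircase sequences of length n are counted by C_n; here n = 9. So R = C_9 = 4862.
P + Q − R = 742900 + 2674440 − 4862 = 3412478.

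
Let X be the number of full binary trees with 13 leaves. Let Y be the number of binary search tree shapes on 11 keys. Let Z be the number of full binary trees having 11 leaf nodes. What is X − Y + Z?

A full binary tree with L leaves has L−1 internal nodes and is counted by C_{L−1}; L = 13 gives C_12. So X = C_12 = 208012.
There are C_n binary search tree shapes on n keys; with n = 11 that is C_11. So Y = C_11 = 58786.
A full binary tree with L leaves has L−1 internal nodes and is counted by C_{L−1}; L = 11 gives C_10. So Z = C_10 = 16796.
X − Y + Z = 208012 − 58786 + 16796 = 166022.

166022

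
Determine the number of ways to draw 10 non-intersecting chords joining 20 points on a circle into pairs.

16796

Pairing 20 circle points by 10 non-crossing chords gives C_10 matchings.
C_10 = 16796.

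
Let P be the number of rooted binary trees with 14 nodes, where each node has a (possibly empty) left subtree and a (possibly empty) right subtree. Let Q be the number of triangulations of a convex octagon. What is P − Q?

2674308

There are C_n binary search tree shapes on n keys; with n = 14 that is C_14. So P = C_14 = 2674440.
Triangulations of a convex m-gon are counted by C_{m−2}; with m = 8 this is C_6. So Q = C_6 = 132.
P − Q = 2674440 − 132 = 2674308.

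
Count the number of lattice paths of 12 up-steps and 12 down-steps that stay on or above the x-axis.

208012

Paths of 12 up- and 12 down-steps that never dip below the axis are Dyck paths; their count is C_12.
C_12 = C(24,12)/13 = 2704156/13 = 208012.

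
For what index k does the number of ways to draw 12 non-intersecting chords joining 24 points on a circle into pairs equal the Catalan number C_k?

Pairing 24 circle points by 12 non-crossing chords gives C_12 matchings.

12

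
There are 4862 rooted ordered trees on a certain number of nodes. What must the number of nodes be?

10

Rooted ordered trees on m nodes are counted by C_{m−1}, and C_9 = 4862.
So the index is 9, and the number of nodes is 9 + 1 = 10.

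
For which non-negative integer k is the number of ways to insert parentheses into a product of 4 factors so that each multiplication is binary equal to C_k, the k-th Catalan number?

3

Bracketing 4 factors into binary products is counted by C_{4−1} = C_3.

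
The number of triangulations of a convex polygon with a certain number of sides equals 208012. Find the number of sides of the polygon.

14

Triangulations of a convex m-gon are counted by C_{m−2}. Since C_12 = 208012, the index is 12.
So m − 2 = 12, giving m = 14 sides.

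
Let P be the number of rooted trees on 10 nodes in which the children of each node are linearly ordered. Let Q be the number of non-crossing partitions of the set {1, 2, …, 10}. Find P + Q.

21658

Rooted ordered (plane) trees on m nodes have m−1 edges and are counted by C_{m−1}; m = 10 gives C_9. So P = C_9 = 4862.
The non-crossing partitions of [10] form a lattice of size C_10. So Q = C_10 = 16796.
P + Q = 4862 + 16796 = 21658.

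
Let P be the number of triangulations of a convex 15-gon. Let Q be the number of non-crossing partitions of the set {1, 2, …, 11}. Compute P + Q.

801686

Triangulations of a convex m-gon are counted by C_{m−2}; with m = 15 this is C_13. So P = C_13 = 742900.
Non-crossing partitions of an n-element set are counted by C_n; here n = 11. So Q = C_11 = 58786.
P + Q = 742900 + 58786 = 801686.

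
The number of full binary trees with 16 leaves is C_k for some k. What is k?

15

Full binary trees with 16 leaves have 16−1 = 15 internal nodes, so there are C_15 of them.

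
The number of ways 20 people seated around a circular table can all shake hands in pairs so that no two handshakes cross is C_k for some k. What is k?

10

Non-crossing handshake pairings of 2n people are counted by C_n; 20 people gives n = 10.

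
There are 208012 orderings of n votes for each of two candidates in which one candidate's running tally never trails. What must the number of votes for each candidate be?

12

Such ballot sequences with n votes each are counted by C_n. The Catalan number equal to 208012 is C_12.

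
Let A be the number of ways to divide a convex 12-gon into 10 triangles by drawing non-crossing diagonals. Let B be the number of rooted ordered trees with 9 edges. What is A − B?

Triangulations of a convex m-gon are counted by C_{m−2}; with m = 12 this is C_10. So A = C_10 = 16796.
A rooted plane tree with 9 edges has 10 nodes, and the count is C_9. So B = C_9 = 4862.
A − B = 16796 − 4862 = 11934.

11934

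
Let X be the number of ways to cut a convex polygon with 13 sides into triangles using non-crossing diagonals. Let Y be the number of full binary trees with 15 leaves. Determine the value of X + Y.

Triangulations of a convex m-gon are counted by C_{m−2}; with m = 13 this is C_11. So X = C_11 = 58786.
A full binary tree with L leaves has L−1 internal nodes and is counted by C_{L−1}; L = 15 gives C_14. So Y = C_14 = 2674440.
X + Y = 58786 + 2674440 = 2733226.

2733226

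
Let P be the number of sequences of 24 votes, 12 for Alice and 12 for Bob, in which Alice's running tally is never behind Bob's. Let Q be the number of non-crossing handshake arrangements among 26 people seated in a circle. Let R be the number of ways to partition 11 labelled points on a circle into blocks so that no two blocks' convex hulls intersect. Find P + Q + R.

Reading a vote for the leader as '(' and for the other as ')' turns such a sequence into a balanced string of 12 pairs, so the count is C_12. So P = C_12 = 208012.
Non-crossing handshake pairings of 2n people are counted by C_n; 26 people gives n = 13. So Q = C_13 = 742900.
The non-crossing partitions of [11] form a lattice of size C_11. So R = C_11 = 58786.
P + Q + R = 208012 + 742900 + 58786 = 1009698.

1009698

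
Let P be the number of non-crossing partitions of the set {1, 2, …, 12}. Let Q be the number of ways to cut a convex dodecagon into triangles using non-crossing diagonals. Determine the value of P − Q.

The non-crossing partitions of [12] form a lattice of size C_12. So P = C_12 = 208012.
Triangulations of a convex m-gon are counted by C_{m−2}; with m = 12 this is C_10. So Q = C_10 = 16796.
P − Q = 208012 − 16796 = 191216.

191216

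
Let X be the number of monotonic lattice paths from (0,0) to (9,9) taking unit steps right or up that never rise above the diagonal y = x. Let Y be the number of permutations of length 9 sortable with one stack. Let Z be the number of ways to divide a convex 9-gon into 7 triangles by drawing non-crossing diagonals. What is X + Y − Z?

9295

Sub-diagonal monotone paths from (0,0) to (9,9) biject with Dyck paths of semilength 9, giving C_9. So X = C_9 = 4862.
By Knuth's characterisation, the stack-sortable permutations of length 9 are the 231-avoiders, numbering C_9. So Y = C_9 = 4862.
Triangulations of a convex m-gon are counted by C_{m−2}; with m = 9 this is C_7. So Z = C_7 = 429.
X + Y − Z = 4862 + 4862 − 429 = 9295.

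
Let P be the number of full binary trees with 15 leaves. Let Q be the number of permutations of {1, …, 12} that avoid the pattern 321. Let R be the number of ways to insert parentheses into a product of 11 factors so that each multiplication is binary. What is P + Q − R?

2865656

Full binary trees with 15 leaves have 15−1 = 14 internal nodes, so there are C_14 of them. So P = C_14 = 2674440.
For any fixed pattern of length 3, the pattern-avoiding permutations of [12] number C_12. So Q = C_12 = 208012.
Bracketing 11 factors into binary products is counted by C_{11−1} = C_10. So R = C_10 = 16796.
P + Q − R = 2674440 + 208012 − 16796 = 2865656.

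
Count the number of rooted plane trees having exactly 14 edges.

2674440

Rooted ordered trees with n edges are counted by C_n; here n = 14.
C_14 = C(28,14)/15 = 40116600/15 = 2674440.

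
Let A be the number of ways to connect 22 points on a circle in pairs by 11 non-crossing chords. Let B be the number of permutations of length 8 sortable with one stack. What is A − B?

57356

Pairing 22 circle points by 11 non-crossing chords gives C_11 matchings. So A = C_11 = 58786.
By Knuth's characterisation, the stack-sortable permutations of length 8 are the 231-avoiders, numbering C_8. So B = C_8 = 1430.
A − B = 58786 − 1430 = 57356.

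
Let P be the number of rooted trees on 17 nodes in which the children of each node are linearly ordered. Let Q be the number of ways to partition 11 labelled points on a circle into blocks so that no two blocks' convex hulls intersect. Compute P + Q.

Rooted ordered (plane) trees on m nodes have m−1 edges and are counted by C_{m−1}; m = 17 gives C_16. So P = C_16 = 35357670.
Non-crossing partitions of an n-element set are counted by C_n; here n = 11. So Q = C_11 = 58786.
P + Q = 35357670 + 58786 = 35416456.

35416456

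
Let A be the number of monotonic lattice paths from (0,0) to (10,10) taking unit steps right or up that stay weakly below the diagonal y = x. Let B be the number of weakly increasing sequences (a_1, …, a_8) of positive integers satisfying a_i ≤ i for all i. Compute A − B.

15366

Monotone paths in an n×n grid that stay weakly below the diagonal are counted by C_n; here n = 10. So A = C_10 = 16796.
Such sub-staircase sequences of length n are counted by C_n; here n = 8. So B = C_8 = 1430.
A − B = 16796 − 1430 = 15366.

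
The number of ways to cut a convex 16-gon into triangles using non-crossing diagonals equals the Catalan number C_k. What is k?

A convex 16-gon is triangulated into 14 triangles, and the number of such triangulations is the Catalan number C_{16−2} = C_14.

14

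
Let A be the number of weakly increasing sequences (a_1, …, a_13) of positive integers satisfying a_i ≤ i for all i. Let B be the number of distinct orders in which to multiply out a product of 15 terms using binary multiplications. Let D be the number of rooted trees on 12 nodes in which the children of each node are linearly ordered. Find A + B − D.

3358554

Such sub-staircase sequences of length n are counted by C_n; here n = 13. So A = C_13 = 742900.
Parenthesizations of m factors correspond to full binary trees with m leaves, counted by C_{m−1}; m = 15 gives C_14. So B = C_14 = 2674440.
A rooted plane tree on 12 nodes has 11 edges, and such trees are counted by C_11. So D = C_11 = 58786.
A + B − D = 742900 + 2674440 − 58786 = 3358554.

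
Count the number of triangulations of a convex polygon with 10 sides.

Triangulations of a convex m-gon are counted by C_{m−2}; with m = 10 this is C_8.
C_8 = C(16,8)/9 = 12870/9 = 1430.

1430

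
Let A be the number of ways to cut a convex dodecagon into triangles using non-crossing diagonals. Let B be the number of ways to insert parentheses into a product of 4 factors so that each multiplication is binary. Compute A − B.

Triangulations of a convex m-gon are counted by C_{m−2}; with m = 12 this is C_10. So A = C_10 = 16796.
Parenthesizations of m factors correspond to full binary trees with m leaves, counted by C_{m−1}; m = 4 gives C_3. So B = C_3 = 5.
A − B = 16796 − 5 = 16791.

16791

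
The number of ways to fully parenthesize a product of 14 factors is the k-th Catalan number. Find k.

Bracketing 14 factors into binary products is counted by C_{14−1} = C_13.

13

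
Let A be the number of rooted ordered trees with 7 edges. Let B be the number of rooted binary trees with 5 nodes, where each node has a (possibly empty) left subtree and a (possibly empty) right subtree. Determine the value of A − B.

A rooted plane tree with 7 edges has 8 nodes, and the count is C_7. So A = C_7 = 429.
Binary trees (left/right distinguished) on n nodes are counted by C_n; here n = 5. So B = C_5 = 42.
A − B = 429 − 42 = 387.

387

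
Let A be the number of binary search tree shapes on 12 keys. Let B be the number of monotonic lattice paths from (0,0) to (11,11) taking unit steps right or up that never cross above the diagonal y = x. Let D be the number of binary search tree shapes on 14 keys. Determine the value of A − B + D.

2823666

Rooted binary trees with 12 nodes (each child slot possibly empty) number C_12. So A = C_12 = 208012.
Sub-diagonal monotone paths from (0,0) to (11,11) biject with Dyck paths of semilength 11, giving C_11. So B = C_11 = 58786.
There are C_n binary search tree shapes on n keys; with n = 14 that is C_14. So D = C_14 = 2674440.
A − B + D = 208012 − 58786 + 2674440 = 2823666.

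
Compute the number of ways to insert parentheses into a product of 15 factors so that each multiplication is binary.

2674440

Bracketing 15 factors into binary products is counted by C_{15−1} = C_14.
C_14 = C(28,14)/15 = 40116600/15 = 2674440.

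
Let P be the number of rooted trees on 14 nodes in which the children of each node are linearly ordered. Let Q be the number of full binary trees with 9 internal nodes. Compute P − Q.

Rooted ordered (plane) trees on m nodes have m−1 edges and are counted by C_{m−1}; m = 14 gives C_13. So P = C_13 = 742900.
Full binary trees with n internal nodes are counted by C_n; here n = 9. So Q = C_9 = 4862.
P − Q = 742900 − 4862 = 738038.

738038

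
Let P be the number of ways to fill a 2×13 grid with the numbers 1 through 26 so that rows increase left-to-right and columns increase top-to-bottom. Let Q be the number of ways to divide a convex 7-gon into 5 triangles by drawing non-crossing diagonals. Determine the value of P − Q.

742858

Standard Young tableaux of shape 2×n are counted by C_n; here n = 13. So P = C_13 = 742900.
The number of triangulations of a 7-gon is the Catalan number C_5 (index = sides − 2). So Q = C_5 = 42.
P − Q = 742900 − 42 = 742858.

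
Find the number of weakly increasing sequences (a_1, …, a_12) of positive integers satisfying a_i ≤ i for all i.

208012

Such sub-staircase sequences of length n are counted by C_n; here n = 12.
C_12 = C(24,12)/13 = 2704156/13 = 208012.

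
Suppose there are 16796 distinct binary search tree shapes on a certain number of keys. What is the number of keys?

Binary search tree shapes on n keys are counted by C_n. Since C_10 = 16796, the index is 10.

10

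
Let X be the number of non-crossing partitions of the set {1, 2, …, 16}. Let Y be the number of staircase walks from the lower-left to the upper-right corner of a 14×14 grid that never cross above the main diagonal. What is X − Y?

32683230

The non-crossing partitions of [16] form a lattice of size C_16. So X = C_16 = 35357670.
Sub-diagonal monotone paths from (0,0) to (14,14) biject with Dyck paths of semilength 14, giving C_14. So Y = C_14 = 2674440.
X − Y = 35357670 − 2674440 = 32683230.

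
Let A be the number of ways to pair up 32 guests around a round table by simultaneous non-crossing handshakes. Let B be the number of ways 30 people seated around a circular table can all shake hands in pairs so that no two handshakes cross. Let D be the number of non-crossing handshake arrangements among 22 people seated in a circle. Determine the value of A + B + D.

Non-crossing handshake pairings of 2n people are counted by C_n; 32 people gives n = 16. So A = C_16 = 35357670.
Non-crossing handshake pairings of 2n people are counted by C_n; 30 people gives n = 15. So B = C_15 = 9694845.
Non-crossing handshake pairings of 2n people are counted by C_n; 22 people gives n = 11. So D = C_11 = 58786.
A + B + D = 35357670 + 9694845 + 58786 = 45111301.

45111301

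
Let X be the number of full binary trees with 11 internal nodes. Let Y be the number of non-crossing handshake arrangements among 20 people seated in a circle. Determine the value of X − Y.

41990

Full binary trees with n internal nodes are counted by C_n; here n = 11. So X = C_11 = 58786.
Non-crossing handshake pairings of 2n people are counted by C_n; 20 people gives n = 10. So Y = C_10 = 16796.
X − Y = 58786 − 16796 = 41990.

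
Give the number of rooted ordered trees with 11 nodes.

Rooted ordered (plane) trees on m nodes have m−1 edges and are counted by C_{m−1}; m = 11 gives C_10.
C_10 = C(20,10)/11 = 184756/11 = 16796.

16796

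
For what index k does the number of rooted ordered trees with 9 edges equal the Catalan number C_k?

9

Rooted ordered trees with n edges are counted by C_n; here n = 9.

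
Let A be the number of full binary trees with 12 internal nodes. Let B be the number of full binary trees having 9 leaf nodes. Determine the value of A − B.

206582

Full binary trees with n internal nodes are counted by C_n; here n = 12. So A = C_12 = 208012.
Full binary trees with 9 leaves have 9−1 = 8 internal nodes, so there are C_8 of them. So B = C_8 = 1430.
A − B = 208012 − 1430 = 206582.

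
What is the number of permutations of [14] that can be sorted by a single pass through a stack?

By Knuth's characterisation, the stack-sortable permutations of length 14 are the 231-avoiders, numbering C_14.
C_14 = C_13 · 2(2·13+1)/(13+2) = 742900 · 54/15 = 2674440.

2674440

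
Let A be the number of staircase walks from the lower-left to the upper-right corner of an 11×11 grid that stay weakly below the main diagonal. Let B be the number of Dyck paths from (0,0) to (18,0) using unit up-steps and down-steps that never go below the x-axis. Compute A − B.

Monotone paths in an n×n grid that stay weakly below the diagonal are counted by C_n; here n = 11. So A = C_11 = 58786.
A Dyck path with 9 up-steps and 9 down-steps has semilength 9, so there are C_9 of them. So B = C_9 = 4862.
A − B = 58786 − 4862 = 53924.

53924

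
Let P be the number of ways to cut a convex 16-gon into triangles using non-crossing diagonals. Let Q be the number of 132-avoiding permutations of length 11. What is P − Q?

A convex 16-gon is triangulated into 14 triangles, and the number of such triangulations is the Catalan number C_{16−2} = C_14. So P = C_14 = 2674440.
For any fixed pattern of length 3, the pattern-avoiding permutations of [11] number C_11. So Q = C_11 = 58786.
P − Q = 2674440 − 58786 = 2615654.

2615654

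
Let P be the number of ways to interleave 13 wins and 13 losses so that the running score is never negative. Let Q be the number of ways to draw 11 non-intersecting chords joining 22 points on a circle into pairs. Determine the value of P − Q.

Reading a vote for the leader as '(' and for the other as ')' turns such a sequence into a balanced string of 13 pairs, so the count is C_13. So P = C_13 = 742900.
Pairing 22 circle points by 11 non-crossing chords gives C_11 matchings. So Q = C_11 = 58786.
P − Q = 742900 − 58786 = 684114.

684114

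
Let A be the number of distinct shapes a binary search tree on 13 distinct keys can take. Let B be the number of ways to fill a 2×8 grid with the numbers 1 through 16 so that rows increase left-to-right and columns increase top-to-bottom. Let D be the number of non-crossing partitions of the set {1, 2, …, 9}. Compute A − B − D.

There are C_n binary search tree shapes on n keys; with n = 13 that is C_13. So A = C_13 = 742900.
By the hook-length formula (or a Dyck-path bijection), SYT of shape 2×8 number C_8. So B = C_8 = 1430.
Non-crossing partitions of an n-element set are counted by C_n; here n = 9. So D = C_9 = 4862.
A − B − D = 742900 − 1430 − 4862 = 736608.

736608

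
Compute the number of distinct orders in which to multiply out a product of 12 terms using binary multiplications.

Bracketing 12 factors into binary products is counted by C_{12−1} = C_11.
C_11 = C(22,11)/12 = 705432/12 = 58786.

58786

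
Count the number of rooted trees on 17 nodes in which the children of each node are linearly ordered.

35357670

A rooted plane tree on 17 nodes has 16 edges, and such trees are counted by C_16.
C_16 = C_15 · 2(2·15+1)/(15+2) = 9694845 · 62/17 = 35357670.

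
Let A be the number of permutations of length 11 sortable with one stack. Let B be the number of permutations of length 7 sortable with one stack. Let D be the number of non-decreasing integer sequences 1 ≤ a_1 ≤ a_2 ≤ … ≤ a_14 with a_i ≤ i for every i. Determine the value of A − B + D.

2732797

By Knuth's characterisation, the stack-sortable permutations of length 11 are the 231-avoiders, numbering C_11. So A = C_11 = 58786.
Stack-sortable permutations are exactly the 231-avoiding ones, counted by C_n; here n = 7. So B = C_7 = 429.
Such sub-staircase sequences of length n are counted by C_n; here n = 14. So D = C_14 = 2674440.
A − B + D = 58786 − 429 + 2674440 = 2732797.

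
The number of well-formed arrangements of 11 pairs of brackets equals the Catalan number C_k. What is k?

11

A balanced arrangement of 11 bracket pairs is a Dyck word of semilength 11, so the count is C_11.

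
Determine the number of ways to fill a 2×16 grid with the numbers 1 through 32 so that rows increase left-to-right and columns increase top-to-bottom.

By the hook-length formula (or a Dyck-path bijection), SYT of shape 2×16 number C_16.
C_16 = C_15 · 2(2·15+1)/(15+2) = 9694845 · 62/17 = 35357670.

35357670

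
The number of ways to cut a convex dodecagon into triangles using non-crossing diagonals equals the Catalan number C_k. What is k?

10

A convex 12-gon is triangulated into 10 triangles, and the number of such triangulations is the Catalan number C_{12−2} = C_10.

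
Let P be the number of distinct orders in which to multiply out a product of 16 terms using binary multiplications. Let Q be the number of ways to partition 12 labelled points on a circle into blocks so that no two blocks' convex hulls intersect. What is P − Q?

9486833

Bracketing 16 factors into binary products is counted by C_{16−1} = C_15. So P = C_15 = 9694845.
The non-crossing partitions of [12] form a lattice of size C_12. So Q = C_12 = 208012.
P − Q = 9694845 − 208012 = 9486833.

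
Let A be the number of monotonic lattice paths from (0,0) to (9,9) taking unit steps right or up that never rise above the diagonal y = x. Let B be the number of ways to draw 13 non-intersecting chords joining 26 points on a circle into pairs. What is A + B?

Monotone paths in an n×n grid that stay weakly below the diagonal are counted by C_n; here n = 9. So A = C_9 = 4862.
Non-crossing perfect matchings of 2n points on a circle are counted by C_n; with 26 points, n = 13. So B = C_13 = 742900.
A + B = 4862 + 742900 = 747762.

747762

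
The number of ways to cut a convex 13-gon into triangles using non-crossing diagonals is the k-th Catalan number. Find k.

A convex 13-gon is triangulated into 11 triangles, and the number of such triangulations is the Catalan number C_{13−2} = C_11.

11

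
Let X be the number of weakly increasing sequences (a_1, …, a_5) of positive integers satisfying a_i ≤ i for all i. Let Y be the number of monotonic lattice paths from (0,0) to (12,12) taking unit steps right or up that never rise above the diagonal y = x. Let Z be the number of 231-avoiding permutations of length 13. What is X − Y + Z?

534930

Weakly increasing sequences with a_i ≤ i biject with Dyck paths of semilength 5, so there are C_5. So X = C_5 = 42.
Sub-diagonal monotone paths from (0,0) to (12,12) biject with Dyck paths of semilength 12, giving C_12. So Y = C_12 = 208012.
Permutations of [n] avoiding any single length-3 pattern are counted by C_n; here n = 13. So Z = C_13 = 742900.
X − Y + Z = 42 − 208012 + 742900 = 534930.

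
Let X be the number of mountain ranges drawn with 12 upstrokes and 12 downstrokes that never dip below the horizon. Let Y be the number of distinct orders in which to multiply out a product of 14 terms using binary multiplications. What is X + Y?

Paths of 12 up- and 12 down-steps that never dip below the axis are Dyck paths; their count is C_12. So X = C_12 = 208012.
Bracketing 14 factors into binary products is counted by C_{14−1} = C_13. So Y = C_13 = 742900.
X + Y = 208012 + 742900 = 950912.

950912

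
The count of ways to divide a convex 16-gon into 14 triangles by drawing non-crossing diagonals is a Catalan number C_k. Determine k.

14

A convex 16-gon is triangulated into 14 triangles, and the number of such triangulations is the Catalan number C_{16−2} = C_14.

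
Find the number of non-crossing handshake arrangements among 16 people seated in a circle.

1430

Non-crossing handshake pairings of 2n people are counted by C_n; 16 people gives n = 8.
C_8 = 1430.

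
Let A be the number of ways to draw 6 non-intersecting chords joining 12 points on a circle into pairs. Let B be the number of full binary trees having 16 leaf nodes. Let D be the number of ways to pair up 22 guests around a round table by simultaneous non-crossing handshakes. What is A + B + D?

9753763

Non-crossing perfect matchings of 2n points on a circle are counted by C_n; with 12 points, n = 6. So A = C_6 = 132.
A full binary tree with L leaves has L−1 internal nodes and is counted by C_{L−1}; L = 16 gives C_15. So B = C_15 = 9694845.
Non-crossing handshake pairings of 2n people are counted by C_n; 22 people gives n = 11. So D = C_11 = 58786.
A + B + D = 132 + 9694845 + 58786 = 9753763.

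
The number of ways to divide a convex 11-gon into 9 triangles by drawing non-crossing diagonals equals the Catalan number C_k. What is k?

A convex 11-gon is triangulated into 9 triangles, and the number of such triangulations is the Catalan number C_{11−2} = C_9.

9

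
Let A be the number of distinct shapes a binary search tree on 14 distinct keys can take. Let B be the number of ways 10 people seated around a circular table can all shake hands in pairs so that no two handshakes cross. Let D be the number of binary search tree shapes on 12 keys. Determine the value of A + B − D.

2466470

There are C_n binary search tree shapes on n keys; with n = 14 that is C_14. So A = C_14 = 2674440.
With 10 = 2·5 people, non-crossing handshake pairings are non-crossing perfect matchings on a circle, counted by C_5. So B = C_5 = 42.
Binary trees (left/right distinguished) on n nodes are counted by C_n; here n = 12. So D = C_12 = 208012.
A + B − D = 2674440 + 42 − 208012 = 2466470.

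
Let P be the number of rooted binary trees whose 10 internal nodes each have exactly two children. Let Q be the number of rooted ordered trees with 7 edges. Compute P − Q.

The number of full binary trees on 10 internal nodes is the Catalan number C_10. So P = C_10 = 16796.
Rooted ordered trees with n edges are counted by C_n; here n = 7. So Q = C_7 = 429.
P − Q = 16796 − 429 = 16367.

16367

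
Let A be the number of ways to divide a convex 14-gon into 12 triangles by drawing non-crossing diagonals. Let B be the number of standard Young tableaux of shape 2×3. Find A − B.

208007

The number of triangulations of a 14-gon is the Catalan number C_12 (index = sides − 2). So A = C_12 = 208012.
Standard Young tableaux of shape 2×n are counted by C_n; here n = 3. So B = C_3 = 5.
A − B = 208012 − 5 = 208007.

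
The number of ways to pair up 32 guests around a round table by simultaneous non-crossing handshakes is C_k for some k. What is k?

With 32 = 2·16 people, non-crossing handshake pairings are non-crossing perfect matchings on a circle, counted by C_16.

16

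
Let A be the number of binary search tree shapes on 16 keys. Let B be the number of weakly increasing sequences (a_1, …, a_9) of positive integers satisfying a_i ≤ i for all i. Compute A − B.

35352808

Binary trees (left/right distinguished) on n nodes are counted by C_n; here n = 16. So A = C_16 = 35357670.
Such sub-staircase sequences of length n are counted by C_n; here n = 9. So B = C_9 = 4862.
A − B = 35357670 − 4862 = 35352808.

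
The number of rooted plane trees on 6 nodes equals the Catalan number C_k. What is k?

5

Rooted ordered (plane) trees on m nodes have m−1 edges and are counted by C_{m−1}; m = 6 gives C_5.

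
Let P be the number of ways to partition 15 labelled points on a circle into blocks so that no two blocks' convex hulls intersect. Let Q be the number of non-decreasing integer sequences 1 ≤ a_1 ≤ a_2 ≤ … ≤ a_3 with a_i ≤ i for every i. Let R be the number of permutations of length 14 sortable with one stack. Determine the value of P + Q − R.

7020410

Non-crossing partitions of an n-element set are counted by C_n; here n = 15. So P = C_15 = 9694845.
Such sub-staircase sequences of length n are counted by C_n; here n = 3. So Q = C_3 = 5.
Stack-sortable permutations are exactly the 231-avoiding ones, counted by C_n; here n = 14. So R = C_14 = 2674440.
P + Q − R = 9694845 + 5 − 2674440 = 7020410.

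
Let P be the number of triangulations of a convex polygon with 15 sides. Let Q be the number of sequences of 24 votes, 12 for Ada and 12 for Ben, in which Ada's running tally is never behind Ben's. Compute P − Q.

Triangulations of a convex m-gon are counted by C_{m−2}; with m = 15 this is C_13. So P = C_13 = 742900.
Reading a vote for the leader as '(' and for the other as ')' turns such a sequence into a balanced string of 12 pairs, so the count is C_12. So Q = C_12 = 208012.
P − Q = 742900 − 208012 = 534888.

534888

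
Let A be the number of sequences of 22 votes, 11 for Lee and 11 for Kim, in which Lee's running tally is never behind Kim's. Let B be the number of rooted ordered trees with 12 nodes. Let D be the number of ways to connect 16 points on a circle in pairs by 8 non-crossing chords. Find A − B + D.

1430

Reading a vote for the leader as '(' and for the other as ')' turns such a sequence into a balanced string of 11 pairs, so the count is C_11. So A = C_11 = 58786.
Rooted ordered (plane) trees on m nodes have m−1 edges and are counted by C_{m−1}; m = 12 gives C_11. So B = C_11 = 58786.
Pairing 16 circle points by 8 non-crossing chords gives C_8 matchings. So D = C_8 = 1430.
A − B + D = 58786 − 58786 + 1430 = 1430.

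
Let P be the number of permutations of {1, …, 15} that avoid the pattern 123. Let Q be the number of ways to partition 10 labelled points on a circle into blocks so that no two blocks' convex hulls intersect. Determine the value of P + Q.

9711641

For any fixed pattern of length 3, the pattern-avoiding permutations of [15] number C_15. So P = C_15 = 9694845.
The non-crossing partitions of [10] form a lattice of size C_10. So Q = C_10 = 16796.
P + Q = 9694845 + 16796 = 9711641.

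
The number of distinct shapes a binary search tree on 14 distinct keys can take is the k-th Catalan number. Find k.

Rooted binary trees with 14 nodes (each child slot possibly empty) number C_14.

14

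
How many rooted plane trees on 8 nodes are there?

429

Rooted ordered (plane) trees on m nodes have m−1 edges and are counted by C_{m−1}; m = 8 gives C_7.
C_7 = 429.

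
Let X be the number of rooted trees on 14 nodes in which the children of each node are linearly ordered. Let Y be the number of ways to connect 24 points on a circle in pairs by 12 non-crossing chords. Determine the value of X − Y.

Rooted ordered (plane) trees on m nodes have m−1 edges and are counted by C_{m−1}; m = 14 gives C_13. So X = C_13 = 742900.
Non-crossing perfect matchings of 2n points on a circle are counted by C_n; with 24 points, n = 12. So Y = C_12 = 208012.
X − Y = 742900 − 208012 = 534888.

534888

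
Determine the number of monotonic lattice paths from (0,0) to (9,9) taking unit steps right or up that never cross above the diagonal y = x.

Monotone paths in an n×n grid that stay weakly below the diagonal are counted by C_n; here n = 9.
C_9 = 4862.

4862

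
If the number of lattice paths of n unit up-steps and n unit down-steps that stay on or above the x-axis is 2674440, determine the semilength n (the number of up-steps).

Dyck paths of semilength n are counted by C_n. Since C_14 = 2674440, the index is 14.

14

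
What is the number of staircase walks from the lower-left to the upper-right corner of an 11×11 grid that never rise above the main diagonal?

Monotone paths in an n×n grid that stay weakly below the diagonal are counted by C_n; here n = 11.
C_11 = C_10 · 2(2·10+1)/(10+2) = 16796 · 42/12 = 58786.

58786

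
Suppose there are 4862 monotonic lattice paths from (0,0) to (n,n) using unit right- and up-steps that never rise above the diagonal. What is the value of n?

9

Such diagonal-avoiding paths in an n×n grid are counted by C_n; 4862 = C_9.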